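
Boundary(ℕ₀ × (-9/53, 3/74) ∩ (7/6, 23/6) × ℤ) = {2, 3} × {0}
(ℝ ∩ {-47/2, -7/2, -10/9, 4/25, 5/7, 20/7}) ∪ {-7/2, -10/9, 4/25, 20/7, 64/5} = {-47/2, -7/2, -10/9, 4/25, 5/7, 20/7, 64/5}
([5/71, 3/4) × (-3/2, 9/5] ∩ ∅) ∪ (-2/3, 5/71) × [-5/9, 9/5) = (-2/3, 5/71) × [-5/9, 9/5)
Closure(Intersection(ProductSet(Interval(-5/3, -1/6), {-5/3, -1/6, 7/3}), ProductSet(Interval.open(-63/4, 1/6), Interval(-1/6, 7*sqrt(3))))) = ProductSet(Interval(-5/3, -1/6), {-1/6, 7/3})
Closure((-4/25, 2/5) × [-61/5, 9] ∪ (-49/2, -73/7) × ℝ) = ([-49/2, -73/7] × ℝ) ∪ ([-4/25, 2/5] × [-61/5, 9])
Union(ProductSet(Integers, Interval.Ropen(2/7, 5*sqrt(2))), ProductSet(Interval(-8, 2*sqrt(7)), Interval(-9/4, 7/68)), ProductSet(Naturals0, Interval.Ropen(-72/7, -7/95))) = Union(ProductSet(Integers, Interval.Ropen(2/7, 5*sqrt(2))), ProductSet(Interval(-8, 2*sqrt(7)), Interval(-9/4, 7/68)), ProductSet(Naturals0, Interval.Ropen(-72/7, -7/95)))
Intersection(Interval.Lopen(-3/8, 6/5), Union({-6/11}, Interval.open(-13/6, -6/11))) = EmptySet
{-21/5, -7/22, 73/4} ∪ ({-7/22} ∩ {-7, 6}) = {-21/5, -7/22, 73/4}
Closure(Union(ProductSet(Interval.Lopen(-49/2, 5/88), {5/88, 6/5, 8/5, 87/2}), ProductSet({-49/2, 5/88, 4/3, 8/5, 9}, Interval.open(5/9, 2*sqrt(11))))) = Union(ProductSet({-49/2, 5/88, 4/3, 8/5, 9}, Interval(5/9, 2*sqrt(11))), ProductSet(Interval(-49/2, 5/88), {5/88, 6/5, 8/5, 87/2}))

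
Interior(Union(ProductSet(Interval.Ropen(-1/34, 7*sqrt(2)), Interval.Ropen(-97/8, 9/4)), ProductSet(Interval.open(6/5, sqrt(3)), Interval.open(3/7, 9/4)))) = ProductSet(Interval.open(-1/34, 7*sqrt(2)), Interval.open(-97/8, 9/4))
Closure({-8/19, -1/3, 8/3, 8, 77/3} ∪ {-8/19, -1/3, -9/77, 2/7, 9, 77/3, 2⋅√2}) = {-8/19, -1/3, -9/77, 2/7, 8/3, 8, 9, 77/3, 2⋅√2}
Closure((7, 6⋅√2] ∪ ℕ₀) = ℕ₀ ∪ [7, 6⋅√2] ∪ (ℕ₀ \ (7, 6⋅√2))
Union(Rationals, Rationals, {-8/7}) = Rationals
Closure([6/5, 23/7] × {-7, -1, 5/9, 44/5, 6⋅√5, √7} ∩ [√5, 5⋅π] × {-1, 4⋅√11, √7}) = [√5, 23/7] × {-1, √7}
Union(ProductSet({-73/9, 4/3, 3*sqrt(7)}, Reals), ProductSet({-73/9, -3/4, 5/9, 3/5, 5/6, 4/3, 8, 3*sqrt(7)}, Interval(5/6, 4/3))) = Union(ProductSet({-73/9, 4/3, 3*sqrt(7)}, Reals), ProductSet({-73/9, -3/4, 5/9, 3/5, 5/6, 4/3, 8, 3*sqrt(7)}, Interval(5/6, 4/3)))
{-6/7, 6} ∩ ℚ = {-6/7, 6}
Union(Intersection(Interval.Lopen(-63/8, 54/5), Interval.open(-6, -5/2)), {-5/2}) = Interval.Lopen(-6, -5/2)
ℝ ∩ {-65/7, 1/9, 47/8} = {-65/7, 1/9, 47/8}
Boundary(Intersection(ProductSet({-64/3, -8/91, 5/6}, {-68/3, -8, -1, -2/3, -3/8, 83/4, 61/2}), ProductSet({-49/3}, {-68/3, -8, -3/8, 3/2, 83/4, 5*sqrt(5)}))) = EmptySet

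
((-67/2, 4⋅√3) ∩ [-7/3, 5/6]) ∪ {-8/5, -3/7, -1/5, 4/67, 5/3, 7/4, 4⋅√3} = [-7/3, 5/6] ∪ {5/3, 7/4, 4⋅√3}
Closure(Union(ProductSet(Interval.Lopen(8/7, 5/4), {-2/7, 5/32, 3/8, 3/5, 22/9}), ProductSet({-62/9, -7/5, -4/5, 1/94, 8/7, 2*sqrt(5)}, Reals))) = Union(ProductSet({-62/9, -7/5, -4/5, 1/94, 8/7, 2*sqrt(5)}, Reals), ProductSet(Interval(8/7, 5/4), {-2/7, 5/32, 3/8, 3/5, 22/9}))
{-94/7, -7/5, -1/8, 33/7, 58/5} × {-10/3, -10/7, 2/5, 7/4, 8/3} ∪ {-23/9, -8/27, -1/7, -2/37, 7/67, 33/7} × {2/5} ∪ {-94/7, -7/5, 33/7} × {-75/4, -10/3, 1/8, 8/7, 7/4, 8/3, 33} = ({-23/9, -8/27, -1/7, -2/37, 7/67, 33/7} × {2/5}) ∪ ({-94/7, -7/5, 33/7} × {-75/4, -10/3, 1/8, 8/7, 7/4, 8/3, 33}) ∪ ({-94/7, -7/5, -1/8, 33/7, 58/5} × {-10/3, -10/7, 2/5, 7/4, 8/3})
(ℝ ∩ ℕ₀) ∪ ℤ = ℤ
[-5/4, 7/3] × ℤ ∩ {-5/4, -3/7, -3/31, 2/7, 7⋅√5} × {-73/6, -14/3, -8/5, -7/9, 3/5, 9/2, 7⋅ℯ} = ∅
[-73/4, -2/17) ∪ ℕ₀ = [-73/4, -2/17) ∪ ℕ₀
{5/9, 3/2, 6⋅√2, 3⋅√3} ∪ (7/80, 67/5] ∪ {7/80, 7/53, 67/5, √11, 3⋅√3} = [7/80, 67/5]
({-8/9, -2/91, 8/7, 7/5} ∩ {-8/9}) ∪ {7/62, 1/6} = {-8/9, 7/62, 1/6}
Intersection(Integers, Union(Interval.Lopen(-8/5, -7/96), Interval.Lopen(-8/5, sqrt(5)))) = Range(-1, 3, 1)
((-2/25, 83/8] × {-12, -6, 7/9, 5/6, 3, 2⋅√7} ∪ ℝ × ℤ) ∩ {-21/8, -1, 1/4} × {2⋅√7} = {1/4} × {2⋅√7}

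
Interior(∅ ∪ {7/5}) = ∅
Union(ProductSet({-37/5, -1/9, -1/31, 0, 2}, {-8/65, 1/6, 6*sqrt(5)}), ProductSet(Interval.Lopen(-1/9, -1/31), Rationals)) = Union(ProductSet({-37/5, -1/9, -1/31, 0, 2}, {-8/65, 1/6, 6*sqrt(5)}), ProductSet(Interval.Lopen(-1/9, -1/31), Rationals))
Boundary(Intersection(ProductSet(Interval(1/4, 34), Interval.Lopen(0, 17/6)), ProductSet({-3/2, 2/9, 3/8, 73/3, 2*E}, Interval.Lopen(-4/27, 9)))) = ProductSet({3/8, 73/3, 2*E}, Interval(0, 17/6))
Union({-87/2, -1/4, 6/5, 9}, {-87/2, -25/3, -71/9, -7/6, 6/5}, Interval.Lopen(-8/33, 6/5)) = Union({-87/2, -25/3, -71/9, -7/6, -1/4, 9}, Interval.Lopen(-8/33, 6/5))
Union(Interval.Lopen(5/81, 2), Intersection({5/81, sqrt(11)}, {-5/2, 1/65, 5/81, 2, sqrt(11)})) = Union({sqrt(11)}, Interval(5/81, 2))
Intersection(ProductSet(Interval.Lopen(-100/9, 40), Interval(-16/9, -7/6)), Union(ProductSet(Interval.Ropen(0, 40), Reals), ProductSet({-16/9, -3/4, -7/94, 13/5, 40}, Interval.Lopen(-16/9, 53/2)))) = Union(ProductSet({-16/9, -3/4, -7/94, 13/5, 40}, Interval.Lopen(-16/9, -7/6)), ProductSet(Interval.Ropen(0, 40), Interval(-16/9, -7/6)))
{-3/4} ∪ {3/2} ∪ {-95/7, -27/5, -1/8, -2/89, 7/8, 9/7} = {-95/7, -27/5, -3/4, -1/8, -2/89, 7/8, 9/7, 3/2}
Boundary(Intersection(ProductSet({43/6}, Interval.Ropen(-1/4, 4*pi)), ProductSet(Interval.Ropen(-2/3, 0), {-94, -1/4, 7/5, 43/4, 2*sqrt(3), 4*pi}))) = EmptySet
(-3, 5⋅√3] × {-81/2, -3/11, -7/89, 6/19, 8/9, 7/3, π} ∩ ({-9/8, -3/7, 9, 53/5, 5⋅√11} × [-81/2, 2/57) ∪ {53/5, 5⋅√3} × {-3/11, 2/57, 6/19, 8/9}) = ({-9/8, -3/7} × {-81/2, -3/11, -7/89}) ∪ ({5⋅√3} × {-3/11, 6/19, 8/9})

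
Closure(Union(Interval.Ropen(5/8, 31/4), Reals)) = Interval(-oo, oo)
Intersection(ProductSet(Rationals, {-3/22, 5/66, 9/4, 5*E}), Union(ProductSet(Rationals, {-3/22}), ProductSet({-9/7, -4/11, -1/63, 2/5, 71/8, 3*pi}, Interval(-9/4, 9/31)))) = Union(ProductSet({-9/7, -4/11, -1/63, 2/5, 71/8}, {-3/22, 5/66}), ProductSet(Rationals, {-3/22}))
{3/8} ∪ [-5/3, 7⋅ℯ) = [-5/3, 7⋅ℯ)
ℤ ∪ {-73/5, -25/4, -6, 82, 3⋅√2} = ℤ ∪ {-73/5, -25/4, 3⋅√2}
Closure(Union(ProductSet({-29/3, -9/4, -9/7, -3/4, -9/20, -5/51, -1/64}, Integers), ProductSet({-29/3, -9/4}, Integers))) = ProductSet({-29/3, -9/4, -9/7, -3/4, -9/20, -5/51, -1/64}, Integers)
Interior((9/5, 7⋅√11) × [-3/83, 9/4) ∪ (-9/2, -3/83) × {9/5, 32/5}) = (9/5, 7⋅√11) × (-3/83, 9/4)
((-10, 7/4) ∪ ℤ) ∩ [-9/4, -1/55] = [-9/4, -1/55] ∪ {-2, -1}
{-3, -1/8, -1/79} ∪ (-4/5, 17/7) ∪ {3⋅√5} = {-3, 3⋅√5} ∪ (-4/5, 17/7)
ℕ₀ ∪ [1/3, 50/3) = ℕ₀ ∪ [1/3, 50/3)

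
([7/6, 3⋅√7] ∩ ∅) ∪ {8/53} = {8/53}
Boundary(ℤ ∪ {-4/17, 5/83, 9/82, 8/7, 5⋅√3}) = ℤ ∪ {-4/17, 5/83, 9/82, 8/7, 5⋅√3}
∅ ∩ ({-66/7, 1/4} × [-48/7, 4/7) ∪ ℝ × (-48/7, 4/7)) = ∅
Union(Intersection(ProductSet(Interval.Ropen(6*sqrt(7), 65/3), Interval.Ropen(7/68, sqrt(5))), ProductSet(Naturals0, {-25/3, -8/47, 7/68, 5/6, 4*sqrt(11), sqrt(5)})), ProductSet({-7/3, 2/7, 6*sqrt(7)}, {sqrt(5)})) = Union(ProductSet({-7/3, 2/7, 6*sqrt(7)}, {sqrt(5)}), ProductSet(Range(16, 22, 1), {7/68, 5/6}))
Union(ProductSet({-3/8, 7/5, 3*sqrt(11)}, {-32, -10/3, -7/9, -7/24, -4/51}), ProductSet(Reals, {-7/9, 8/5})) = Union(ProductSet({-3/8, 7/5, 3*sqrt(11)}, {-32, -10/3, -7/9, -7/24, -4/51}), ProductSet(Reals, {-7/9, 8/5}))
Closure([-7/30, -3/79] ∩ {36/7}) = ∅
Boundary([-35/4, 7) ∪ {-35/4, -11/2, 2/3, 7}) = {-35/4, 7}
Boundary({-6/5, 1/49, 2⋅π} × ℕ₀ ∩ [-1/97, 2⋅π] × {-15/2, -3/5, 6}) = {1/49, 2⋅π} × {6}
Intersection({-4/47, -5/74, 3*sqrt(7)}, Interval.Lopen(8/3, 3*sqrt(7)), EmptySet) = EmptySet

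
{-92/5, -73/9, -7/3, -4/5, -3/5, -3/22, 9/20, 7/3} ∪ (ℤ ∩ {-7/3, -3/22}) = {-92/5, -73/9, -7/3, -4/5, -3/5, -3/22, 9/20, 7/3}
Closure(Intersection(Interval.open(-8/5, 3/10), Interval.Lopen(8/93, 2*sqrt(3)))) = Interval(8/93, 3/10)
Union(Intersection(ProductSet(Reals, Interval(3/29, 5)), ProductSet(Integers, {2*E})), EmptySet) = EmptySet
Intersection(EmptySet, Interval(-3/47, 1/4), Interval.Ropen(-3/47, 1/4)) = EmptySet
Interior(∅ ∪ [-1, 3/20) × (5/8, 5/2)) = (-1, 3/20) × (5/8, 5/2)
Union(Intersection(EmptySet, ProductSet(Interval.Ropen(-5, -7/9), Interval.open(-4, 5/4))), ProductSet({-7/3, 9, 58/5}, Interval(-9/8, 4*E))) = ProductSet({-7/3, 9, 58/5}, Interval(-9/8, 4*E))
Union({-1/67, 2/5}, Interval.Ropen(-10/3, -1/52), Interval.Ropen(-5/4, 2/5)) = Interval(-10/3, 2/5)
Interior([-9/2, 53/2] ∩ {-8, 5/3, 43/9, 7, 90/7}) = ∅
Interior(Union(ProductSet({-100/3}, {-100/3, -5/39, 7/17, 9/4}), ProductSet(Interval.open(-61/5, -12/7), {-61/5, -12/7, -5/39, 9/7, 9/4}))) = EmptySet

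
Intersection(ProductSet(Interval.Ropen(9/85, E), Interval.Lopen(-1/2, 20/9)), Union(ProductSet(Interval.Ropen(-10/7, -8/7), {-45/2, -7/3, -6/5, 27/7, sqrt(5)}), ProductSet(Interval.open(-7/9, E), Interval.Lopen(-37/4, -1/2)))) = EmptySet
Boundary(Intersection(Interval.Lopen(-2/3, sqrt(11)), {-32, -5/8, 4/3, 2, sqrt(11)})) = {-5/8, 4/3, 2, sqrt(11)}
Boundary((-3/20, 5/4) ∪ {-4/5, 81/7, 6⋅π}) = {-4/5, -3/20, 5/4, 81/7, 6⋅π}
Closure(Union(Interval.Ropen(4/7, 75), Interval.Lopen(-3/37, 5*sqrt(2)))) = Interval(-3/37, 75)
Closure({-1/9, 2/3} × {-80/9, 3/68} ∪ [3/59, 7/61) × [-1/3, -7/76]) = ({-1/9, 2/3} × {-80/9, 3/68}) ∪ ([3/59, 7/61] × [-1/3, -7/76])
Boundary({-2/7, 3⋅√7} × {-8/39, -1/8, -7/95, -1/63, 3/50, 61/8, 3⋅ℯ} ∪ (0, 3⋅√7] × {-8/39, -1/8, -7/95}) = ([0, 3⋅√7] × {-8/39, -1/8, -7/95}) ∪ ({-2/7, 3⋅√7} × {-8/39, -1/8, -7/95, -1/63, 3/50, 61/8, 3⋅ℯ})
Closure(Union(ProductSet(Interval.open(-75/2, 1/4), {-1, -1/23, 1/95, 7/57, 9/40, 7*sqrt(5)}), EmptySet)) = ProductSet(Interval(-75/2, 1/4), {-1, -1/23, 1/95, 7/57, 9/40, 7*sqrt(5)})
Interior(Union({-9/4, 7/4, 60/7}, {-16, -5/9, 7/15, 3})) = EmptySet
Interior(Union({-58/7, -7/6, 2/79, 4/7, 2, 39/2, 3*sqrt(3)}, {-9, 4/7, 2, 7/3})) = EmptySet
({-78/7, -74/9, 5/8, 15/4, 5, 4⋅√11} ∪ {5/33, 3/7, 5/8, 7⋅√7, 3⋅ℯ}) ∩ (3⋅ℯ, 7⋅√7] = {4⋅√11, 7⋅√7}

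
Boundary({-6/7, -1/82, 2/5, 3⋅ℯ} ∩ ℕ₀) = ∅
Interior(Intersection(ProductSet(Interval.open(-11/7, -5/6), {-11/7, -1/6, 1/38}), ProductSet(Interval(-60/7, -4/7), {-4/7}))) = EmptySet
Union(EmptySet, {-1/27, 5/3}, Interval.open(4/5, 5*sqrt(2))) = Union({-1/27}, Interval.open(4/5, 5*sqrt(2)))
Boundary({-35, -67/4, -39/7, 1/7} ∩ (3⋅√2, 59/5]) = ∅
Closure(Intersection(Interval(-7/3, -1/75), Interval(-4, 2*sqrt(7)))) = Interval(-7/3, -1/75)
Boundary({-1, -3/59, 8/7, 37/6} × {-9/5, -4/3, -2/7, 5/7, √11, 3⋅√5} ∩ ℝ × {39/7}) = ∅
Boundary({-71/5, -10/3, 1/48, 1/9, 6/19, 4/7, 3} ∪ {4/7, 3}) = {-71/5, -10/3, 1/48, 1/9, 6/19, 4/7, 3}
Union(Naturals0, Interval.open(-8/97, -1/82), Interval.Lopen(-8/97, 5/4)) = Union(Interval.Lopen(-8/97, 5/4), Naturals0)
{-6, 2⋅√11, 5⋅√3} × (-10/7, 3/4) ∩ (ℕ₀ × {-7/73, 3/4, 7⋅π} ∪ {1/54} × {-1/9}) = ∅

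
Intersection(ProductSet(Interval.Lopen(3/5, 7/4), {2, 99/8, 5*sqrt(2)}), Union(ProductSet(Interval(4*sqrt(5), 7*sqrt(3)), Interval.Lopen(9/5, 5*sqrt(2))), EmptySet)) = EmptySet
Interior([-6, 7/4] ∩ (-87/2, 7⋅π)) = (-6, 7/4)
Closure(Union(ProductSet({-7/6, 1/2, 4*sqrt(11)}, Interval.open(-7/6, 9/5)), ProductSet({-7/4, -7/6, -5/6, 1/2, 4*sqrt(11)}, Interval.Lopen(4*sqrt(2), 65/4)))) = Union(ProductSet({-7/6, 1/2, 4*sqrt(11)}, Interval(-7/6, 9/5)), ProductSet({-7/4, -7/6, -5/6, 1/2, 4*sqrt(11)}, Interval(4*sqrt(2), 65/4)))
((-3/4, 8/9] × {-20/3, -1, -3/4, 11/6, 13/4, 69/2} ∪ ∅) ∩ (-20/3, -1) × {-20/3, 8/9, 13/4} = ∅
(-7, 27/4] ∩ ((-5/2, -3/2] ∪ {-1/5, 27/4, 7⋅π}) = (-5/2, -3/2] ∪ {-1/5, 27/4}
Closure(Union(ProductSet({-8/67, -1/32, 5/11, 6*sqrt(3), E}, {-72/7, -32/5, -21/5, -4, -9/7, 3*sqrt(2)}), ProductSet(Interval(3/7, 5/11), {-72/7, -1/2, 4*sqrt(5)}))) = Union(ProductSet({-8/67, -1/32, 5/11, 6*sqrt(3), E}, {-72/7, -32/5, -21/5, -4, -9/7, 3*sqrt(2)}), ProductSet(Interval(3/7, 5/11), {-72/7, -1/2, 4*sqrt(5)}))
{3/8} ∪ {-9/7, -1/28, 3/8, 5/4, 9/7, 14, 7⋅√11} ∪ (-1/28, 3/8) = {-9/7, 5/4, 9/7, 14, 7⋅√11} ∪ [-1/28, 3/8]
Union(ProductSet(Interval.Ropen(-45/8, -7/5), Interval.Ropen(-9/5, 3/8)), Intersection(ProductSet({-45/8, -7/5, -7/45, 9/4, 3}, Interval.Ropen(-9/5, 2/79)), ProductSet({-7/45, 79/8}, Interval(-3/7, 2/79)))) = Union(ProductSet({-7/45}, Interval.Ropen(-3/7, 2/79)), ProductSet(Interval.Ropen(-45/8, -7/5), Interval.Ropen(-9/5, 3/8)))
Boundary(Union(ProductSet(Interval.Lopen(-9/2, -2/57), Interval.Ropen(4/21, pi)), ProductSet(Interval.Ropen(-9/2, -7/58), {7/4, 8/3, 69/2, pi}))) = Union(ProductSet({-9/2}, {7/4, 8/3, 69/2, pi}), ProductSet({-9/2, -2/57}, Interval(4/21, pi)), ProductSet(Interval(-9/2, -7/58), {69/2, pi}), ProductSet(Interval(-9/2, -2/57), {4/21, pi}))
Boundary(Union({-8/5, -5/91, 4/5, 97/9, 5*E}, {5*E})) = {-8/5, -5/91, 4/5, 97/9, 5*E}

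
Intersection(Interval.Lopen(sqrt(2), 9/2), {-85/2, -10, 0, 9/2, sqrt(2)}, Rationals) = {9/2}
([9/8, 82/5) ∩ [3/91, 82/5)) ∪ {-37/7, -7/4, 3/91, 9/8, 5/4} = {-37/7, -7/4, 3/91} ∪ [9/8, 82/5)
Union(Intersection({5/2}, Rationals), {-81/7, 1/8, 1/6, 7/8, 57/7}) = {-81/7, 1/8, 1/6, 7/8, 5/2, 57/7}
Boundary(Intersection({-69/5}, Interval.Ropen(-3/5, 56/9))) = EmptySet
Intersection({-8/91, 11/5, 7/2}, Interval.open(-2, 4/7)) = {-8/91}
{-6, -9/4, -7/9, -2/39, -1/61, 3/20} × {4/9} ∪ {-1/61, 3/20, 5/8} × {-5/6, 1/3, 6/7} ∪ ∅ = ({-1/61, 3/20, 5/8} × {-5/6, 1/3, 6/7}) ∪ ({-6, -9/4, -7/9, -2/39, -1/61, 3/20} × {4/9})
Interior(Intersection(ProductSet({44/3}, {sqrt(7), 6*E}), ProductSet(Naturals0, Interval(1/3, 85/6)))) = EmptySet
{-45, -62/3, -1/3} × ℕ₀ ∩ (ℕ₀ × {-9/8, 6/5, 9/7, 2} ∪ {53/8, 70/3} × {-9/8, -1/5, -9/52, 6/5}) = ∅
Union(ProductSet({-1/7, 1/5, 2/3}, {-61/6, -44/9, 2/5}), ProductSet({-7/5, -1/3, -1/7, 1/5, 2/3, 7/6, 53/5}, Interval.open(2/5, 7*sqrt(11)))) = Union(ProductSet({-1/7, 1/5, 2/3}, {-61/6, -44/9, 2/5}), ProductSet({-7/5, -1/3, -1/7, 1/5, 2/3, 7/6, 53/5}, Interval.open(2/5, 7*sqrt(11))))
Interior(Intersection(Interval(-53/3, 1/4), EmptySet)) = EmptySet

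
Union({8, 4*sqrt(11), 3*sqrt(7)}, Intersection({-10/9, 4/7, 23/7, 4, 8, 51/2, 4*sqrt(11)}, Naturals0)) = {4, 8, 4*sqrt(11), 3*sqrt(7)}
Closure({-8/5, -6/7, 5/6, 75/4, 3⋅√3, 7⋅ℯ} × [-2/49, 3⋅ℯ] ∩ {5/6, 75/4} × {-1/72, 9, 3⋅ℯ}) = {5/6, 75/4} × {-1/72, 3⋅ℯ}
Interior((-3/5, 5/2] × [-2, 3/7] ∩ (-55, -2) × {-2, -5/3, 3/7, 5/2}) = ∅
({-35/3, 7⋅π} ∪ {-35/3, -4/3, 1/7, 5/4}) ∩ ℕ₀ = ∅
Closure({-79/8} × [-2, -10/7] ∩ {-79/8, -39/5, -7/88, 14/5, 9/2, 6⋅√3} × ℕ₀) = ∅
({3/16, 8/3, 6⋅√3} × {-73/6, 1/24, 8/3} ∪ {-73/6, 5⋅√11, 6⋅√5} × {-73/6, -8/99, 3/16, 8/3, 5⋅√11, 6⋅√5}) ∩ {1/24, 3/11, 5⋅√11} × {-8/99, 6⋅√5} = {5⋅√11} × {-8/99, 6⋅√5}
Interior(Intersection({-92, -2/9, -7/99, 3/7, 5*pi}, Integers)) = EmptySet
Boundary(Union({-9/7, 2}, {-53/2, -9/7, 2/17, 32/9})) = {-53/2, -9/7, 2/17, 2, 32/9}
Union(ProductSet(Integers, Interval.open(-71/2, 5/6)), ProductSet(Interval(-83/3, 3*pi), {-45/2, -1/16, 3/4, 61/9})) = Union(ProductSet(Integers, Interval.open(-71/2, 5/6)), ProductSet(Interval(-83/3, 3*pi), {-45/2, -1/16, 3/4, 61/9}))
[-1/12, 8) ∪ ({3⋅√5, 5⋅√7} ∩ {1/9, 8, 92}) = [-1/12, 8)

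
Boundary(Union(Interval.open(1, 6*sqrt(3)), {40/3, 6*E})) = {1, 40/3, 6*sqrt(3), 6*E}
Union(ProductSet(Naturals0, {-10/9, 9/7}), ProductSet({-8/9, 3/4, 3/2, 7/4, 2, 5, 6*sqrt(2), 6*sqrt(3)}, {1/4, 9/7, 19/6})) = Union(ProductSet({-8/9, 3/4, 3/2, 7/4, 2, 5, 6*sqrt(2), 6*sqrt(3)}, {1/4, 9/7, 19/6}), ProductSet(Naturals0, {-10/9, 9/7}))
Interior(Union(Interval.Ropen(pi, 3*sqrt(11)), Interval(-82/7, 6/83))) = Union(Interval.open(-82/7, 6/83), Interval.open(pi, 3*sqrt(11)))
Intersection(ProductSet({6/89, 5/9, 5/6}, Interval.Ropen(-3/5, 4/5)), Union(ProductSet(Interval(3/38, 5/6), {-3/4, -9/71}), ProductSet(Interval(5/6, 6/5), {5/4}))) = ProductSet({5/9, 5/6}, {-9/71})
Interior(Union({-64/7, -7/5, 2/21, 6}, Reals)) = Reals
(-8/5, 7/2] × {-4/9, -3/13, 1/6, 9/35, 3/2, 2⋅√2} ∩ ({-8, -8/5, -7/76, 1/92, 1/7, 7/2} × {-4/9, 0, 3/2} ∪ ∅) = {-7/76, 1/92, 1/7, 7/2} × {-4/9, 3/2}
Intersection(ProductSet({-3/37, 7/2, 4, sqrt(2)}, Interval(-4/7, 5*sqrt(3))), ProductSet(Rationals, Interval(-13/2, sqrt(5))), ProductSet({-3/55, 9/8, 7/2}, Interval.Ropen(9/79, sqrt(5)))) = ProductSet({7/2}, Interval.Ropen(9/79, sqrt(5)))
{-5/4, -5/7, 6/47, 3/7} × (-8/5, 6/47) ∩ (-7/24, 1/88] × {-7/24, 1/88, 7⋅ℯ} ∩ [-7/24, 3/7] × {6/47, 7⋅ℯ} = ∅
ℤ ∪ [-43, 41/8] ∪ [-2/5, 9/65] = ℤ ∪ [-43, 41/8]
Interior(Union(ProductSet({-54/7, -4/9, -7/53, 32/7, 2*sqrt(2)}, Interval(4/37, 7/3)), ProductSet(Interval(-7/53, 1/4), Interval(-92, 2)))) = ProductSet(Interval.open(-7/53, 1/4), Interval.open(-92, 2))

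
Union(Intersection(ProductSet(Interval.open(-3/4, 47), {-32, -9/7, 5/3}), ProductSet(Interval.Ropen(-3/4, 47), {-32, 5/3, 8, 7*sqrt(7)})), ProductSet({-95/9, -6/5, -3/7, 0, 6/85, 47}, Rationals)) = Union(ProductSet({-95/9, -6/5, -3/7, 0, 6/85, 47}, Rationals), ProductSet(Interval.open(-3/4, 47), {-32, 5/3}))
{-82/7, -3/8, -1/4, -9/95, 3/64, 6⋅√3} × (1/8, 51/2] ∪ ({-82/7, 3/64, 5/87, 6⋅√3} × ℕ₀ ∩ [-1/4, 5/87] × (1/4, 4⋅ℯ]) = ({3/64, 5/87} × {1, 2, …, 10}) ∪ ({-82/7, -3/8, -1/4, -9/95, 3/64, 6⋅√3} × (1/8, 51/2])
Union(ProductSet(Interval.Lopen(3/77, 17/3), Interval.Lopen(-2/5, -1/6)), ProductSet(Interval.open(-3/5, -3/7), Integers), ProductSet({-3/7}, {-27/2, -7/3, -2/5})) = Union(ProductSet({-3/7}, {-27/2, -7/3, -2/5}), ProductSet(Interval.open(-3/5, -3/7), Integers), ProductSet(Interval.Lopen(3/77, 17/3), Interval.Lopen(-2/5, -1/6)))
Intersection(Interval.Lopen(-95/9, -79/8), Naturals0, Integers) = EmptySet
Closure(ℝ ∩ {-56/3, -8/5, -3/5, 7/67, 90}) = {-56/3, -8/5, -3/5, 7/67, 90}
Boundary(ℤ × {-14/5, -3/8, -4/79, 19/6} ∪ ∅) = ℤ × {-14/5, -3/8, -4/79, 19/6}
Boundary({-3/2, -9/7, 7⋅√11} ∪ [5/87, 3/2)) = {-3/2, -9/7, 5/87, 3/2, 7⋅√11}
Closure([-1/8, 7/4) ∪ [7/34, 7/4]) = [-1/8, 7/4]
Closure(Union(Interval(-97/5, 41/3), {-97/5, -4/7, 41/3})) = Interval(-97/5, 41/3)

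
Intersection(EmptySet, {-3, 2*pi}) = EmptySet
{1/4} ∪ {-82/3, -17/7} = {-82/3, -17/7, 1/4}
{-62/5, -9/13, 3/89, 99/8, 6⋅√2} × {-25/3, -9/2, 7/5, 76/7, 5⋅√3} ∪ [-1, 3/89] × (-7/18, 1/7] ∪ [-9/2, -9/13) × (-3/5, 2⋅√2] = ([-1, 3/89] × (-7/18, 1/7]) ∪ ([-9/2, -9/13) × (-3/5, 2⋅√2]) ∪ ({-62/5, -9/13, 3/89, 99/8, 6⋅√2} × {-25/3, -9/2, 7/5, 76/7, 5⋅√3})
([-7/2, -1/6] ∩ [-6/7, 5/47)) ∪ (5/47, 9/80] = [-6/7, -1/6] ∪ (5/47, 9/80]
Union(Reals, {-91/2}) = Reals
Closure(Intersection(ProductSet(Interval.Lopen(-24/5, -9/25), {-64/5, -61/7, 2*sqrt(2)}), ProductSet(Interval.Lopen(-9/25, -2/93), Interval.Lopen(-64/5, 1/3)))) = EmptySet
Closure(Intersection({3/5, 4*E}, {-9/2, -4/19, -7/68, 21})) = EmptySet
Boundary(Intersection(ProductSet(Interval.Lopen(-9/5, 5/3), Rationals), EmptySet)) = EmptySet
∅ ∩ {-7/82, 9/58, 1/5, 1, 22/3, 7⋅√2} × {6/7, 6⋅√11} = ∅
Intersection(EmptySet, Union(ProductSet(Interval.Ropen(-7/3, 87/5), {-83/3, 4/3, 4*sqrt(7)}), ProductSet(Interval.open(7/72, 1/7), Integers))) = EmptySet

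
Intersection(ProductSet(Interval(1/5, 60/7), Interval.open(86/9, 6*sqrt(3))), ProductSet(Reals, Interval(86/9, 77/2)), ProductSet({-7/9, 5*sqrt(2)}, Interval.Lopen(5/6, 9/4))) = EmptySet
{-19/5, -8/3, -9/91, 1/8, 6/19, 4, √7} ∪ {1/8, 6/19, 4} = {-19/5, -8/3, -9/91, 1/8, 6/19, 4, √7}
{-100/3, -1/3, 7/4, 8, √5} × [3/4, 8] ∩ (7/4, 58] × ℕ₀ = {8, √5} × {1, 2, …, 8}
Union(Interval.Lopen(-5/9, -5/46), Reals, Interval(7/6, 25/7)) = Interval(-oo, oo)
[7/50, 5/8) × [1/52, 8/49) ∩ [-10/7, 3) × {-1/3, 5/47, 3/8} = [7/50, 5/8) × {5/47}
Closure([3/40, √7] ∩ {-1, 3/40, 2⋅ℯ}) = {3/40}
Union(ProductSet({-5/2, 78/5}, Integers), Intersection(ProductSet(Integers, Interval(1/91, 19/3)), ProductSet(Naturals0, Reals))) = Union(ProductSet({-5/2, 78/5}, Integers), ProductSet(Naturals0, Interval(1/91, 19/3)))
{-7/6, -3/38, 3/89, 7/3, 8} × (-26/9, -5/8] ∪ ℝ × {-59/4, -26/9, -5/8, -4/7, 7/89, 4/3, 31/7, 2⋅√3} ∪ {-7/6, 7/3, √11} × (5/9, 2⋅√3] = ({-7/6, -3/38, 3/89, 7/3, 8} × (-26/9, -5/8]) ∪ (ℝ × {-59/4, -26/9, -5/8, -4/7, 7/89, 4/3, 31/7, 2⋅√3}) ∪ ({-7/6, 7/3, √11} × (5/9, 2⋅√3])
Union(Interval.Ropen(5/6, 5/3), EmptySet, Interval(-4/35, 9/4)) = Interval(-4/35, 9/4)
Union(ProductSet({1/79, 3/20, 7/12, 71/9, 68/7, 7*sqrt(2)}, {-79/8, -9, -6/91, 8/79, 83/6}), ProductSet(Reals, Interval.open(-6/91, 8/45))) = Union(ProductSet({1/79, 3/20, 7/12, 71/9, 68/7, 7*sqrt(2)}, {-79/8, -9, -6/91, 8/79, 83/6}), ProductSet(Reals, Interval.open(-6/91, 8/45)))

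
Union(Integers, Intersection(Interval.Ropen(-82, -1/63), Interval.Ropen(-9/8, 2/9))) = Union(Integers, Interval.Ropen(-9/8, -1/63))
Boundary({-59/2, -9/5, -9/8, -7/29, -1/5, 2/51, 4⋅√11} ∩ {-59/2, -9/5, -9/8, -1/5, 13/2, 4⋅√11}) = {-59/2, -9/5, -9/8, -1/5, 4⋅√11}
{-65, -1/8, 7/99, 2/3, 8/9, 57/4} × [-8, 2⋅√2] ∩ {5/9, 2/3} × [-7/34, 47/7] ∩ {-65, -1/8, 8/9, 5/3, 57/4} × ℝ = ∅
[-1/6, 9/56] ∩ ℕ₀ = {0}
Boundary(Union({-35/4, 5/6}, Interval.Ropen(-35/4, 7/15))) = {-35/4, 7/15, 5/6}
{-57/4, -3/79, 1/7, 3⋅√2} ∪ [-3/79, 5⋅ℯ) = {-57/4} ∪ [-3/79, 5⋅ℯ)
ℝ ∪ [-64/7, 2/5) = (-∞, ∞)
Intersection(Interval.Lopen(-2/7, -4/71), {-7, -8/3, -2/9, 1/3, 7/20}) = {-2/9}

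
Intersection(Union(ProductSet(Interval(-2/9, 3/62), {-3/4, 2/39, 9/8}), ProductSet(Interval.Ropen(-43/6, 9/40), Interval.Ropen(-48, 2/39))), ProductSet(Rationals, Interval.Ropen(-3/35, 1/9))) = Union(ProductSet(Intersection(Interval.Ropen(-43/6, 9/40), Rationals), Interval.Ropen(-3/35, 2/39)), ProductSet(Intersection(Interval(-2/9, 3/62), Rationals), {2/39}))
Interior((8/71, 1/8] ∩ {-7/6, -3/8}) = ∅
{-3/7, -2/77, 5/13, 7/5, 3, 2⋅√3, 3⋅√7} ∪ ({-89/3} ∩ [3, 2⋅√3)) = {-3/7, -2/77, 5/13, 7/5, 3, 2⋅√3, 3⋅√7}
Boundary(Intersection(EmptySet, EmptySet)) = EmptySet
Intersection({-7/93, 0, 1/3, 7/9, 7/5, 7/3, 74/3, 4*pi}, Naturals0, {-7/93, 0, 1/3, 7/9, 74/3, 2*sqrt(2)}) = {0}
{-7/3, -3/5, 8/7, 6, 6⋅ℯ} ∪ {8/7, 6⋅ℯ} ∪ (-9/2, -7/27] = (-9/2, -7/27] ∪ {8/7, 6, 6⋅ℯ}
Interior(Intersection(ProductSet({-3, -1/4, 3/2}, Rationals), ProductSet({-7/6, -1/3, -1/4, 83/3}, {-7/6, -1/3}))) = EmptySet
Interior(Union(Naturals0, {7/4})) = EmptySet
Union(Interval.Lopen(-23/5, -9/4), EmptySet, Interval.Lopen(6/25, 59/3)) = Union(Interval.Lopen(-23/5, -9/4), Interval.Lopen(6/25, 59/3))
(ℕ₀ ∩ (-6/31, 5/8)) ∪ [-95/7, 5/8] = [-95/7, 5/8] ∪ {0}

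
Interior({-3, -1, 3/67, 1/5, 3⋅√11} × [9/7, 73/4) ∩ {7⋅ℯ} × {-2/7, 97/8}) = ∅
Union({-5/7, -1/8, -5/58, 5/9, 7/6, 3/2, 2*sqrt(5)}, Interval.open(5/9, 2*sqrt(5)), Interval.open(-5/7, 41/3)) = Interval.Ropen(-5/7, 41/3)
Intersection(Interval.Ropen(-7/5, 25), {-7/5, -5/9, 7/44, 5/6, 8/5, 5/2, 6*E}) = {-7/5, -5/9, 7/44, 5/6, 8/5, 5/2, 6*E}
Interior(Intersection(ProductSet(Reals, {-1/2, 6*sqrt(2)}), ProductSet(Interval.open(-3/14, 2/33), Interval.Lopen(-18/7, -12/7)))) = EmptySet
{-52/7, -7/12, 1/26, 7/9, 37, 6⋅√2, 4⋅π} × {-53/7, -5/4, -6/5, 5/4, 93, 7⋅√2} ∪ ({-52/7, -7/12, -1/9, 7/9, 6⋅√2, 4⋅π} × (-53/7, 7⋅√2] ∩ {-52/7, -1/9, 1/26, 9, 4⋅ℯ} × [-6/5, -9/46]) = ({-52/7, -1/9} × [-6/5, -9/46]) ∪ ({-52/7, -7/12, 1/26, 7/9, 37, 6⋅√2, 4⋅π} × {-53/7, -5/4, -6/5, 5/4, 93, 7⋅√2})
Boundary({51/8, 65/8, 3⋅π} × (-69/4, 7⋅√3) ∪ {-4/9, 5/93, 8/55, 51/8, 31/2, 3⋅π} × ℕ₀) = ({-4/9, 5/93, 8/55, 51/8, 31/2, 3⋅π} × ℕ₀) ∪ ({51/8, 65/8, 3⋅π} × [-69/4, 7⋅√3])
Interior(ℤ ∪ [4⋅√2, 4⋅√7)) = ({6, 7, …, 10} \ ℤ \ (4⋅√2, 4⋅√7)) ∪ (ℤ \ ({4⋅√2, 4⋅√7} ∪ (ℤ \ (4⋅√2, 4⋅√7)))) ∪ ((4⋅√2, 4⋅√7) \ ℤ \ (4⋅√2, 4⋅√7)) ∪ ({6, 7, …, 10} \ ({4⋅√2, 4⋅√7} ∪ (ℤ \ (4⋅√2, 4⋅√7))))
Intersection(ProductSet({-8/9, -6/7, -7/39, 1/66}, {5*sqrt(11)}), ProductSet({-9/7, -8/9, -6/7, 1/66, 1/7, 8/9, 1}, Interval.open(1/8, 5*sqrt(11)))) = EmptySet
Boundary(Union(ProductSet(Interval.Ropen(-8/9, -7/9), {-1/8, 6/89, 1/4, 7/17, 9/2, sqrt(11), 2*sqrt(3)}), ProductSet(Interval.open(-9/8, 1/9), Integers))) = Union(ProductSet(Interval(-9/8, 1/9), Integers), ProductSet(Interval(-8/9, -7/9), {-1/8, 6/89, 1/4, 7/17, 9/2, sqrt(11), 2*sqrt(3)}))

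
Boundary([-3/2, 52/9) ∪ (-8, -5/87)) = {-8, 52/9}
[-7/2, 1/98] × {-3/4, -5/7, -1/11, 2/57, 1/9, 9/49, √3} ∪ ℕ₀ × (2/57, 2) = (ℕ₀ × (2/57, 2)) ∪ ([-7/2, 1/98] × {-3/4, -5/7, -1/11, 2/57, 1/9, 9/49, √3})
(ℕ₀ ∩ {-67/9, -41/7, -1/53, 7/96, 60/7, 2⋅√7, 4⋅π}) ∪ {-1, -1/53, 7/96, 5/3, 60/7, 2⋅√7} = {-1, -1/53, 7/96, 5/3, 60/7, 2⋅√7}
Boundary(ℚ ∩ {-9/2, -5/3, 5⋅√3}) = {-9/2, -5/3}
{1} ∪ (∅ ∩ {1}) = {1}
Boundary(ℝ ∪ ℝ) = ∅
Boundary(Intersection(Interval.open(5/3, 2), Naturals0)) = EmptySet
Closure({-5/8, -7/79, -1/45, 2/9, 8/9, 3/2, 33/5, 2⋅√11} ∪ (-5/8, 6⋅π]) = [-5/8, 6⋅π]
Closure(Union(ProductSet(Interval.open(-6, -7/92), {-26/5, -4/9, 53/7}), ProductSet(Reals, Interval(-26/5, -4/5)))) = Union(ProductSet(Interval(-6, -7/92), {-26/5, -4/9, 53/7}), ProductSet(Reals, Interval(-26/5, -4/5)))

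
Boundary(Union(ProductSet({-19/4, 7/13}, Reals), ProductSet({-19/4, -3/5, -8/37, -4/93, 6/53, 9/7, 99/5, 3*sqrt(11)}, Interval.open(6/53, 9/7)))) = Union(ProductSet({-19/4, 7/13}, Reals), ProductSet({-19/4, -3/5, -8/37, -4/93, 6/53, 9/7, 99/5, 3*sqrt(11)}, Interval(6/53, 9/7)))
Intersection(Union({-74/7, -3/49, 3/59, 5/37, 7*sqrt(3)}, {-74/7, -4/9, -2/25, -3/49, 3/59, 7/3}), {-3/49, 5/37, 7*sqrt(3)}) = {-3/49, 5/37, 7*sqrt(3)}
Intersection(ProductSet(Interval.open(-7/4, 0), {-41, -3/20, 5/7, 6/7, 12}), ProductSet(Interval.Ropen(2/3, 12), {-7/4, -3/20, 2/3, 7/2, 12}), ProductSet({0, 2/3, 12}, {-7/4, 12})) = EmptySet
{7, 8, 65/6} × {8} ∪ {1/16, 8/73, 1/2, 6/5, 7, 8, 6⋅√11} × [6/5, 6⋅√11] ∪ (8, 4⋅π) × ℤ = ({7, 8, 65/6} × {8}) ∪ ((8, 4⋅π) × ℤ) ∪ ({1/16, 8/73, 1/2, 6/5, 7, 8, 6⋅√11} × [6/5, 6⋅√11])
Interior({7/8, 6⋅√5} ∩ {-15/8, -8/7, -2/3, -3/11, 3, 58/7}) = ∅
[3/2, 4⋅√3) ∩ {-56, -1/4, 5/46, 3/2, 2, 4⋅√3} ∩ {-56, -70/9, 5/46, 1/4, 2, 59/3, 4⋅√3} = {2}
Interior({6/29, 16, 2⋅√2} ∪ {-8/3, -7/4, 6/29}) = ∅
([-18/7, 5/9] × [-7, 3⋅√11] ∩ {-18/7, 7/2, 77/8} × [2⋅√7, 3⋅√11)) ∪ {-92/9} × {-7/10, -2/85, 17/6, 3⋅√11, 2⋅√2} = ({-18/7} × [2⋅√7, 3⋅√11)) ∪ ({-92/9} × {-7/10, -2/85, 17/6, 3⋅√11, 2⋅√2})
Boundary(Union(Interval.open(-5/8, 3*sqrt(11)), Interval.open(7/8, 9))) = {-5/8, 3*sqrt(11)}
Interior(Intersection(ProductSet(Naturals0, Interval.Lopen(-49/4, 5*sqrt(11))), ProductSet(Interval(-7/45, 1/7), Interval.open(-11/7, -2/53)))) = EmptySet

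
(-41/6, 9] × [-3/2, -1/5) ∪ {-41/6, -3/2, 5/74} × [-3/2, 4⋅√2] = ((-41/6, 9] × [-3/2, -1/5)) ∪ ({-41/6, -3/2, 5/74} × [-3/2, 4⋅√2])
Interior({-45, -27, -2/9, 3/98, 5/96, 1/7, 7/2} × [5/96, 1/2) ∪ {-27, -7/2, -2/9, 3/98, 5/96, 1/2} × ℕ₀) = ∅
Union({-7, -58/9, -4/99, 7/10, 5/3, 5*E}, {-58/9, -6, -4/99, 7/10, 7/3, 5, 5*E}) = {-7, -58/9, -6, -4/99, 7/10, 5/3, 7/3, 5, 5*E}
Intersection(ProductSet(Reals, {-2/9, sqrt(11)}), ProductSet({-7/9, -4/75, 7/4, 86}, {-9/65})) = EmptySet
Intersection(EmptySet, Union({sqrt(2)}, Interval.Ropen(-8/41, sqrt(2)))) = EmptySet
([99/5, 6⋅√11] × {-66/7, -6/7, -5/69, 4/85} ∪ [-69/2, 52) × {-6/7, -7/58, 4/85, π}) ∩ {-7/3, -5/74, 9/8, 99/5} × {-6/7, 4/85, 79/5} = {-7/3, -5/74, 9/8, 99/5} × {-6/7, 4/85}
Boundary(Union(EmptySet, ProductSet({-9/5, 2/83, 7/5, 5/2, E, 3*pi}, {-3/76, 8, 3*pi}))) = ProductSet({-9/5, 2/83, 7/5, 5/2, E, 3*pi}, {-3/76, 8, 3*pi})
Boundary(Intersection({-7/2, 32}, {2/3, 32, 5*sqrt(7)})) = {32}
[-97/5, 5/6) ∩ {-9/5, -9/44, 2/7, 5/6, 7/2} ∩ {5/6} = ∅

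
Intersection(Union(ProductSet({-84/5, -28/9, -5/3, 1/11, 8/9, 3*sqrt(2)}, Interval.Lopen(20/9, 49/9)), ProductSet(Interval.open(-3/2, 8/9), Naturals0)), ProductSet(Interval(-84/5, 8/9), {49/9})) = ProductSet({-84/5, -28/9, -5/3, 1/11, 8/9}, {49/9})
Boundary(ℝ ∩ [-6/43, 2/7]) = {-6/43, 2/7}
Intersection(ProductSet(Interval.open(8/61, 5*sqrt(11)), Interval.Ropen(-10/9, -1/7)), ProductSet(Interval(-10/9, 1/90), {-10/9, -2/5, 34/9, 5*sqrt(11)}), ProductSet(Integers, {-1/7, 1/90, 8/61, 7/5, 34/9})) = EmptySet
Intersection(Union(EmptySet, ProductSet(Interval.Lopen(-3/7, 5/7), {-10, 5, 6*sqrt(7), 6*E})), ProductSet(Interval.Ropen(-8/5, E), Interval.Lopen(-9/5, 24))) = ProductSet(Interval.Lopen(-3/7, 5/7), {5, 6*sqrt(7), 6*E})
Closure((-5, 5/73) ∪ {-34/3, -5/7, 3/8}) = {-34/3, 3/8} ∪ [-5, 5/73]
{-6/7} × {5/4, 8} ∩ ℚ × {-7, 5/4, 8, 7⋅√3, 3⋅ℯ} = {-6/7} × {5/4, 8}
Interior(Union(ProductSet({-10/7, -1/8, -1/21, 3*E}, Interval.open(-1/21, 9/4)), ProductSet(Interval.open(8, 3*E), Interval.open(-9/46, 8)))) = ProductSet(Interval.open(8, 3*E), Interval.open(-9/46, 8))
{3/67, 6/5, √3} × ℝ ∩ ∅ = ∅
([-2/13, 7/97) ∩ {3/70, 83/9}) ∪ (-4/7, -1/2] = (-4/7, -1/2] ∪ {3/70}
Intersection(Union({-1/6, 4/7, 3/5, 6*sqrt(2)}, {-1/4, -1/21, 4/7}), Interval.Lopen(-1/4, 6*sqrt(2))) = {-1/6, -1/21, 4/7, 3/5, 6*sqrt(2)}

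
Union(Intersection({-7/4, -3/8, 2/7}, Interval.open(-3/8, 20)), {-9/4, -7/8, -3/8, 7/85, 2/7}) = {-9/4, -7/8, -3/8, 7/85, 2/7}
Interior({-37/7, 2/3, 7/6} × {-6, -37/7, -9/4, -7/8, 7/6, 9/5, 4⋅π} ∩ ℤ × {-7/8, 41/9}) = ∅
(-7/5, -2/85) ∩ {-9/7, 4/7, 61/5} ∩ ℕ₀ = ∅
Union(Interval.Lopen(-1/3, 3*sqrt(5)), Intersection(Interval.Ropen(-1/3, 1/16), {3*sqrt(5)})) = Interval.Lopen(-1/3, 3*sqrt(5))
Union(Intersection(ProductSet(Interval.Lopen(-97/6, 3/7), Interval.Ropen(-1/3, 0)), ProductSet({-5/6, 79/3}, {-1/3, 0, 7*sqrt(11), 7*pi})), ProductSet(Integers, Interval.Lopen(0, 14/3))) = Union(ProductSet({-5/6}, {-1/3}), ProductSet(Integers, Interval.Lopen(0, 14/3)))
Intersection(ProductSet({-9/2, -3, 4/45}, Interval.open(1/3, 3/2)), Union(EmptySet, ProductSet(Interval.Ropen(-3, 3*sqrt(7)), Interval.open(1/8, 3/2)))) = ProductSet({-3, 4/45}, Interval.open(1/3, 3/2))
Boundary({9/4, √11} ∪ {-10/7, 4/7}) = {-10/7, 4/7, 9/4, √11}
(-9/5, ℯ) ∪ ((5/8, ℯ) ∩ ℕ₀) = (-9/5, ℯ) ∪ {1, 2}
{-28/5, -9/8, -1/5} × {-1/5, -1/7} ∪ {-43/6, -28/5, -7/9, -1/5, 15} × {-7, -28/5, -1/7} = ({-28/5, -9/8, -1/5} × {-1/5, -1/7}) ∪ ({-43/6, -28/5, -7/9, -1/5, 15} × {-7, -28/5, -1/7})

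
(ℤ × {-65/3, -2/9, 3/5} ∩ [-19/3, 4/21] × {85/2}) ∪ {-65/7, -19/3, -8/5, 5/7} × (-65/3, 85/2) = {-65/7, -19/3, -8/5, 5/7} × (-65/3, 85/2)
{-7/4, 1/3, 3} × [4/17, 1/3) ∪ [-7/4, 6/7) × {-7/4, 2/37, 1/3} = ({-7/4, 1/3, 3} × [4/17, 1/3)) ∪ ([-7/4, 6/7) × {-7/4, 2/37, 1/3})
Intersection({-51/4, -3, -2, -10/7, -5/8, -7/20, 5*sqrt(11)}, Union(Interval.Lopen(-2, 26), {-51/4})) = {-51/4, -10/7, -5/8, -7/20, 5*sqrt(11)}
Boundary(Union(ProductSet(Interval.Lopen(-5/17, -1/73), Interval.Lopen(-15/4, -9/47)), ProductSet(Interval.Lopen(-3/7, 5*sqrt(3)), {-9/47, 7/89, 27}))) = Union(ProductSet({-5/17, -1/73}, Interval(-15/4, -9/47)), ProductSet(Interval(-3/7, 5*sqrt(3)), {-9/47, 7/89, 27}), ProductSet(Interval(-5/17, -1/73), {-15/4, -9/47}))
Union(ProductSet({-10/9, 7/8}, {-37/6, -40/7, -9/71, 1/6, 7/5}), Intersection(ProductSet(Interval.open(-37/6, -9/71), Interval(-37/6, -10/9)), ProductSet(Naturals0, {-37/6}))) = ProductSet({-10/9, 7/8}, {-37/6, -40/7, -9/71, 1/6, 7/5})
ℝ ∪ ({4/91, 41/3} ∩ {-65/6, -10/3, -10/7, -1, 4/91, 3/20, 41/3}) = ℝ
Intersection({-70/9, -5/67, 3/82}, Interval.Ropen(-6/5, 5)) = {-5/67, 3/82}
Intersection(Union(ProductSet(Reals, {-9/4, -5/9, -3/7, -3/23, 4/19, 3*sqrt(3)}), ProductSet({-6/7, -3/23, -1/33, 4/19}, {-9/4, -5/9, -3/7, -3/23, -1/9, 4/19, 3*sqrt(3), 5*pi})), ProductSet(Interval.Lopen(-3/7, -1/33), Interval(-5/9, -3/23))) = ProductSet(Interval.Lopen(-3/7, -1/33), {-5/9, -3/7, -3/23})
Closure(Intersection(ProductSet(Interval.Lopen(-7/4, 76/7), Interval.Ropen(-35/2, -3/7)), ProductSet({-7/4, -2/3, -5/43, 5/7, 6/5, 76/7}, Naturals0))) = EmptySet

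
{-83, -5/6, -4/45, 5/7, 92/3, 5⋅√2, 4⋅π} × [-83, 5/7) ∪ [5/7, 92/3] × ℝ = ([5/7, 92/3] × ℝ) ∪ ({-83, -5/6, -4/45, 5/7, 92/3, 5⋅√2, 4⋅π} × [-83, 5/7))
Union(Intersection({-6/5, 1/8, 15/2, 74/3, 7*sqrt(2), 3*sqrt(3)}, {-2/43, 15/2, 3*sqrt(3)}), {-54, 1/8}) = {-54, 1/8, 15/2, 3*sqrt(3)}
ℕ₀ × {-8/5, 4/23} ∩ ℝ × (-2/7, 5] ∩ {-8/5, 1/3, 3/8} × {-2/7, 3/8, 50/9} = ∅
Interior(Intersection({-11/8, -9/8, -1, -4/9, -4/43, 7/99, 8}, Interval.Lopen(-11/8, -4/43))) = EmptySet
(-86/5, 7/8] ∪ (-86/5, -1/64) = (-86/5, 7/8]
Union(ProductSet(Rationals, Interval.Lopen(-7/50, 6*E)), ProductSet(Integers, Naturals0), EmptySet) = Union(ProductSet(Integers, Naturals0), ProductSet(Rationals, Interval.Lopen(-7/50, 6*E)))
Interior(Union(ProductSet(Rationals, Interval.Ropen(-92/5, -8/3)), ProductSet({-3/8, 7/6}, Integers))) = EmptySet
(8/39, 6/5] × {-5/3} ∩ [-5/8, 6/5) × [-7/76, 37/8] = ∅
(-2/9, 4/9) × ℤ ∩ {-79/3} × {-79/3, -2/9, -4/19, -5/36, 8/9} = ∅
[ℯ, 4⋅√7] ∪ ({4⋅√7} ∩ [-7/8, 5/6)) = [ℯ, 4⋅√7]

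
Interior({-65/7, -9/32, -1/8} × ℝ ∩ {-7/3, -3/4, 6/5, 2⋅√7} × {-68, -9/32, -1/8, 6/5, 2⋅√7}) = ∅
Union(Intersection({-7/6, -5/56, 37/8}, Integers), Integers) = Integers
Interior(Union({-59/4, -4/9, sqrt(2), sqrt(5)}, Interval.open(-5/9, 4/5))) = Interval.open(-5/9, 4/5)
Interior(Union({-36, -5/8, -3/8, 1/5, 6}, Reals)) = Reals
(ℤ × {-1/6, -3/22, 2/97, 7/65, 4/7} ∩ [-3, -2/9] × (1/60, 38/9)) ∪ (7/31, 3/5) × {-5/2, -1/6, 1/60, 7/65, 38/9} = ({-3, -2, -1} × {2/97, 7/65, 4/7}) ∪ ((7/31, 3/5) × {-5/2, -1/6, 1/60, 7/65, 38/9})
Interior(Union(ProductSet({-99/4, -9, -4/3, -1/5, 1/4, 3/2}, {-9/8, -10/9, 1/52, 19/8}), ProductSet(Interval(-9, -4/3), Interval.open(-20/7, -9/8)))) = ProductSet(Interval.open(-9, -4/3), Interval.open(-20/7, -9/8))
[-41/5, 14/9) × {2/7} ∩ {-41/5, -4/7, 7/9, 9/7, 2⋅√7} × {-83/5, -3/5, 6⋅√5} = ∅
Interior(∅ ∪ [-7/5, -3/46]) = (-7/5, -3/46)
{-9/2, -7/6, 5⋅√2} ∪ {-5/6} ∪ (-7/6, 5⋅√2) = {-9/2} ∪ [-7/6, 5⋅√2]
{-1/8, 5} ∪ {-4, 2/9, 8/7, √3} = {-4, -1/8, 2/9, 8/7, 5, √3}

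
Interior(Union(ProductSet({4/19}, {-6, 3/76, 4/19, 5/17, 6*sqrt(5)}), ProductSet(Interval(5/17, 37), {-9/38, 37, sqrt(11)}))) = EmptySet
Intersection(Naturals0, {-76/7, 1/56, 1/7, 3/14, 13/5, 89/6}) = EmptySet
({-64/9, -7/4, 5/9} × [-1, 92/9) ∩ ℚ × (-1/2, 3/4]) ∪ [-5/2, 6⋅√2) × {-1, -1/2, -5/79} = ({-64/9, -7/4, 5/9} × (-1/2, 3/4]) ∪ ([-5/2, 6⋅√2) × {-1, -1/2, -5/79})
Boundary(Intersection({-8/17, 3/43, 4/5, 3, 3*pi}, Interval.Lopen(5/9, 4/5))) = {4/5}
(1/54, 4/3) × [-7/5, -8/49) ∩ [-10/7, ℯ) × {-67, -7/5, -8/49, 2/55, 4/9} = (1/54, 4/3) × {-7/5}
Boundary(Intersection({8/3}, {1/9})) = EmptySet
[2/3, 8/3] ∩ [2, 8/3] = [2, 8/3]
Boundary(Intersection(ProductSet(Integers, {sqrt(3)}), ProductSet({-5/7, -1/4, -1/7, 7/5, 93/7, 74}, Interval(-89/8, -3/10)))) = EmptySet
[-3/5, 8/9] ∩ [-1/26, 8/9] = [-1/26, 8/9]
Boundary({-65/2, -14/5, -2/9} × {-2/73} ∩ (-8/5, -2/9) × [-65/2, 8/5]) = ∅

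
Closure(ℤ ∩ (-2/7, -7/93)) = ∅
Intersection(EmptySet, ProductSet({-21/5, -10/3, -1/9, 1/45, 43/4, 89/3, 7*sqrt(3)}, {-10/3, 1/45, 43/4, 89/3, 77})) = EmptySet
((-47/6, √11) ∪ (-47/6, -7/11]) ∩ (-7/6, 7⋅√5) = (-7/6, √11)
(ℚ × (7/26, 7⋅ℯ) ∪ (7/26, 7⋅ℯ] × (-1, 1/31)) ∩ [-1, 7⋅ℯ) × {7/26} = ∅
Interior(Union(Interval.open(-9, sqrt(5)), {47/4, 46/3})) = Interval.open(-9, sqrt(5))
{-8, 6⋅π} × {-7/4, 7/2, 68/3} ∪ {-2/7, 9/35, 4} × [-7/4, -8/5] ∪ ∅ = ({-8, 6⋅π} × {-7/4, 7/2, 68/3}) ∪ ({-2/7, 9/35, 4} × [-7/4, -8/5])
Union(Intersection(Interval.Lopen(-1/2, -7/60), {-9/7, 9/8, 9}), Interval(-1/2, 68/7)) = Interval(-1/2, 68/7)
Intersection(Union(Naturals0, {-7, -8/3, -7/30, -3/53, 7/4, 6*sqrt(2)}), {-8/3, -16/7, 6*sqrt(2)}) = {-8/3, 6*sqrt(2)}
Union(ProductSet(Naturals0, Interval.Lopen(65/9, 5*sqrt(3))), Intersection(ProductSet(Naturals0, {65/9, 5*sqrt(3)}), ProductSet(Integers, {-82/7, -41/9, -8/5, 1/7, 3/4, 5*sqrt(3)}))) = ProductSet(Naturals0, Interval.Lopen(65/9, 5*sqrt(3)))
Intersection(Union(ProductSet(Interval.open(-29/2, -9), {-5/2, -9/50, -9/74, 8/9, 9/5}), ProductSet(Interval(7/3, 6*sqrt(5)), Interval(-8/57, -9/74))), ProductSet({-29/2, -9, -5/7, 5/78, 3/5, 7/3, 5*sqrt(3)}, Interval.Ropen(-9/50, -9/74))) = ProductSet({7/3, 5*sqrt(3)}, Interval.Ropen(-8/57, -9/74))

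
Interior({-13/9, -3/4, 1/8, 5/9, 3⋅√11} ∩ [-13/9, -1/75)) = ∅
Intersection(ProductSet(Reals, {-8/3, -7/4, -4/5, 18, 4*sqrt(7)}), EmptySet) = EmptySet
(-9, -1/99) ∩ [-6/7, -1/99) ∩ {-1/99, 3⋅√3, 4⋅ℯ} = ∅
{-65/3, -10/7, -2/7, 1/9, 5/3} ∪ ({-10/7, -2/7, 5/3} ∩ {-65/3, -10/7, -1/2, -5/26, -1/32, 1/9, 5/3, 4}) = {-65/3, -10/7, -2/7, 1/9, 5/3}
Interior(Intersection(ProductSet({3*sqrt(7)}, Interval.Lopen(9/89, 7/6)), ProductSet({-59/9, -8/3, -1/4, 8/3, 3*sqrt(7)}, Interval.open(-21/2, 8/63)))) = EmptySet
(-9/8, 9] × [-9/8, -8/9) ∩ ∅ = ∅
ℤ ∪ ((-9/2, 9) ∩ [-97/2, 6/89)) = ℤ ∪ (-9/2, 6/89)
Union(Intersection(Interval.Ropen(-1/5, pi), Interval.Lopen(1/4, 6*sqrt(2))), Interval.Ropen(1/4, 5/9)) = Interval.Ropen(1/4, pi)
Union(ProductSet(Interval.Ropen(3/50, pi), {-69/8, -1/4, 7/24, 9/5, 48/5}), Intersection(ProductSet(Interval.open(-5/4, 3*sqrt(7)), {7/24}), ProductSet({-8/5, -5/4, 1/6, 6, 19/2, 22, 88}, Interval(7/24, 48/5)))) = Union(ProductSet({1/6, 6}, {7/24}), ProductSet(Interval.Ropen(3/50, pi), {-69/8, -1/4, 7/24, 9/5, 48/5}))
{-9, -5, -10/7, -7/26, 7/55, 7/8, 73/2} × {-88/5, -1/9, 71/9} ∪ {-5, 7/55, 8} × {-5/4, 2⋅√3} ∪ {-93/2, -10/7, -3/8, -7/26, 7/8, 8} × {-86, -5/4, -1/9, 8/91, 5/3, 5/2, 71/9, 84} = ({-5, 7/55, 8} × {-5/4, 2⋅√3}) ∪ ({-9, -5, -10/7, -7/26, 7/55, 7/8, 73/2} × {-88/5, -1/9, 71/9}) ∪ ({-93/2, -10/7, -3/8, -7/26, 7/8, 8} × {-86, -5/4, -1/9, 8/91, 5/3, 5/2, 71/9, 84})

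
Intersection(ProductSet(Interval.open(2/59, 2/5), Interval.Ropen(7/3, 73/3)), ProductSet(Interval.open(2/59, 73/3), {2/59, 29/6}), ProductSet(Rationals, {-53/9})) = EmptySet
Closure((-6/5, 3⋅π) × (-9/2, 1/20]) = ({-6/5, 3⋅π} × [-9/2, 1/20]) ∪ ([-6/5, 3⋅π] × {-9/2, 1/20}) ∪ ((-6/5, 3⋅π) × (-9/2, 1/20])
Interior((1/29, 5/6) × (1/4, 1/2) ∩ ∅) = ∅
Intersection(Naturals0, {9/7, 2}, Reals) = {2}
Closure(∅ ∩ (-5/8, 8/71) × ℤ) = ∅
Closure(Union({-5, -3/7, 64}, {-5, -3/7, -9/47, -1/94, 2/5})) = {-5, -3/7, -9/47, -1/94, 2/5, 64}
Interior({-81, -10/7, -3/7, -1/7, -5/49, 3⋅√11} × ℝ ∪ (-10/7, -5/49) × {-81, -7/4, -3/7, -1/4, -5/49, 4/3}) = ∅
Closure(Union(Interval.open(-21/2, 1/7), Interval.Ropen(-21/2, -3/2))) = Interval(-21/2, 1/7)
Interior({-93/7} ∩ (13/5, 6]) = ∅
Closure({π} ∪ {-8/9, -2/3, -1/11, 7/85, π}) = {-8/9, -2/3, -1/11, 7/85, π}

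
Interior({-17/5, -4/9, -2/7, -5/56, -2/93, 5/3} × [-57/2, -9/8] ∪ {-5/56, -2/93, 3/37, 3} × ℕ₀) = ∅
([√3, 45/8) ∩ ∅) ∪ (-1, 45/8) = (-1, 45/8)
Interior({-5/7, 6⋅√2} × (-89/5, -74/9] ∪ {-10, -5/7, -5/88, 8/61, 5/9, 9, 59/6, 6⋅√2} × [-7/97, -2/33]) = ∅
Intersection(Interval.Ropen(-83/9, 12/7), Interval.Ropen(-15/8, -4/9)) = Interval.Ropen(-15/8, -4/9)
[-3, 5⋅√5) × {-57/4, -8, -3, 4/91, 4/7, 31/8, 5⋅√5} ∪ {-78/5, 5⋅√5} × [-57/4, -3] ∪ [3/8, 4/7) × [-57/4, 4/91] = ([3/8, 4/7) × [-57/4, 4/91]) ∪ ({-78/5, 5⋅√5} × [-57/4, -3]) ∪ ([-3, 5⋅√5) × {-57/4, -8, -3, 4/91, 4/7, 31/8, 5⋅√5})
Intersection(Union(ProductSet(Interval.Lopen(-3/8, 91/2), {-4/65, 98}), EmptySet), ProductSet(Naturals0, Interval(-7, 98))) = ProductSet(Range(0, 46, 1), {-4/65, 98})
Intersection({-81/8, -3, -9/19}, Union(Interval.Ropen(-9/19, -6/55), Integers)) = {-3, -9/19}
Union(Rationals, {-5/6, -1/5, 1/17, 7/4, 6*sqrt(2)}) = Union({6*sqrt(2)}, Rationals)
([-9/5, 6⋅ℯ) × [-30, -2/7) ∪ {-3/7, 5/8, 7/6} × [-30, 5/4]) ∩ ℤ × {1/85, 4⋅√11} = ∅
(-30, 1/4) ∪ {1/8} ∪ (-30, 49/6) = (-30, 49/6)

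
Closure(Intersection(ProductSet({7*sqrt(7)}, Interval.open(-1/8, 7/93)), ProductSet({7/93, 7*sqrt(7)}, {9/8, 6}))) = EmptySet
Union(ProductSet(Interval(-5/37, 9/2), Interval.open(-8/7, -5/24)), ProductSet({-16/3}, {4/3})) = Union(ProductSet({-16/3}, {4/3}), ProductSet(Interval(-5/37, 9/2), Interval.open(-8/7, -5/24)))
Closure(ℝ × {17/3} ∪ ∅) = ℝ × {17/3}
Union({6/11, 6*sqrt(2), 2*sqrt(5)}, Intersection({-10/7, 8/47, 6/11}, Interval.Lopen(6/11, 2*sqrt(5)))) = {6/11, 6*sqrt(2), 2*sqrt(5)}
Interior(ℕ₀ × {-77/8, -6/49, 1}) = ∅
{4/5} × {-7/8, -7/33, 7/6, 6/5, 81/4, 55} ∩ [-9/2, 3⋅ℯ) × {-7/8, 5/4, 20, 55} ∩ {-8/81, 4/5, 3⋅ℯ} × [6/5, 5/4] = ∅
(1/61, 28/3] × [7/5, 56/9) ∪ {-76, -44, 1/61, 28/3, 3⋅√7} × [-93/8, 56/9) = ((1/61, 28/3] × [7/5, 56/9)) ∪ ({-76, -44, 1/61, 28/3, 3⋅√7} × [-93/8, 56/9))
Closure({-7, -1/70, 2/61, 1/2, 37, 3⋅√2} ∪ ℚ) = ℝ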